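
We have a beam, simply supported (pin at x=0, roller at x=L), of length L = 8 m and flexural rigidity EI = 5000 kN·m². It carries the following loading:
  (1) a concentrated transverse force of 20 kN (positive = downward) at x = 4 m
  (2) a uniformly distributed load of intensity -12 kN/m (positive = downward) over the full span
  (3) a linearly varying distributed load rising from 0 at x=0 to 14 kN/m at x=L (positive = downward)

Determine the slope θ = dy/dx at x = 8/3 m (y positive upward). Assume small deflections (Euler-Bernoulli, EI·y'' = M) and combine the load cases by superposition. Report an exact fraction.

θ(8/3) = 322/759375 rad

Load 1 — point force P=20 kN at a=4 m (b=L-a=4):
  θ_1 = -Pb(L²-b²-3x²)/(6LEI)  [x≤a] = -20·4·(8²-4²-3·(8/3)²)/(6·8·5000) = -2/225 rad
Load 2 — uniform load w=-12 kN/m over full span:
  θ_2 = -w(L³-6Lx²+4x³)/(24EI) = -(-12)·(8³-6·8·(8/3)²+4·(8/3)³)/(24·5000) = 416/16875 rad
Load 3 — triangular load w₀=14 kN/m (0→w₀ over full span):
  θ_3 = -w₀(7L⁴-30L²x²+15x⁴)/(360LEI) = -14·(7·8⁴-30·8²·(8/3)²+15·(8/3)⁴)/(360·8·5000) = -11648/759375 rad
Superposition: θ = Σ θ_i = 322/759375 rad ≈ 0.000424 rad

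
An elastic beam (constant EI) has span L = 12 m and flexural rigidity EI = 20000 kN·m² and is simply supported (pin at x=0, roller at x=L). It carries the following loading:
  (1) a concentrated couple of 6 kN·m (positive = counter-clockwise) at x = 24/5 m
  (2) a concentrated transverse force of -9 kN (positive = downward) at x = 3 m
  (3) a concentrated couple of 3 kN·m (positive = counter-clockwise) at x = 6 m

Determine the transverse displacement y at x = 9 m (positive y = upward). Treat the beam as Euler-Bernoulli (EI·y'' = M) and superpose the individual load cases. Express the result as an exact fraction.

Load 1 — applied couple M₀=6 kN·m at a=24/5 m (b=L-a=36/5):
  y_1 = (M₀x³/(6L)-M₀(x-a)²/2+C₁x)/EI  [x>a] with C₁=M₀(3b²-L²)/(6L)=24/25 = (6·9³/(6·12)-6·(9-(24/5))²/2+(24/25)·9)/20000 = 1647/2000000 m
Load 2 — point force P=-9 kN at a=3 m (b=L-a=9):
  y_2 = -Pa(L-x)(2Lx-a²-x²)/(6LEI)  [x>a] = -(-9)·3·(12-9)·(2·12·9-3²-9²)/(6·12·20000) = 567/80000 m
Load 3 — applied couple M₀=3 kN·m at a=6 m (b=L-a=6):
  y_3 = (M₀x³/(6L)-M₀(x-a)²/2+C₁x)/EI  [x>a] with C₁=M₀(3b²-L²)/(6L)=-3/2 = (3·9³/(6·12)-3·(9-6)²/2+(-3/2)·9)/20000 = 27/160000 m
Superposition: y = Σ y_i = 32319/4000000 m ≈ 0.008080 m

y(9) = 32319/4000000 m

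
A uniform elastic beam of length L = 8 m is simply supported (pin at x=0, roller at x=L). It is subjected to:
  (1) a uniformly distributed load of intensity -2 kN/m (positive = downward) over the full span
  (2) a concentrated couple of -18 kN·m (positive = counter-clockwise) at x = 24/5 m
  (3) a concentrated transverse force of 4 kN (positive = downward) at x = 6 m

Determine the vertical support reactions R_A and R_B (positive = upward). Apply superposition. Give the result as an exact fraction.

R_A = -37/4 kN, R_B = -11/4 kN

Load 1 — uniform load w=-2 kN/m over full span:
  R_A = wL/2 = (-2)·8/2 = -8 kN
  R_B = wL/2 = (-2)·8/2 = -8 kN
Load 2 — applied couple M₀=-18 kN·m at a=24/5 m (b=L-a=16/5):
  R_A = M₀/L = (-18)/8 = -9/4 kN
  R_B = -M₀/L = -(-18)/8 = 9/4 kN
Load 3 — point force P=4 kN at a=6 m (b=L-a=2):
  R_A = Pb/L = 4·2/8 = 1 kN
  R_B = Pa/L = 4·6/8 = 3 kN
Superposition: R_A = -37/4 kN, R_B = -11/4 kN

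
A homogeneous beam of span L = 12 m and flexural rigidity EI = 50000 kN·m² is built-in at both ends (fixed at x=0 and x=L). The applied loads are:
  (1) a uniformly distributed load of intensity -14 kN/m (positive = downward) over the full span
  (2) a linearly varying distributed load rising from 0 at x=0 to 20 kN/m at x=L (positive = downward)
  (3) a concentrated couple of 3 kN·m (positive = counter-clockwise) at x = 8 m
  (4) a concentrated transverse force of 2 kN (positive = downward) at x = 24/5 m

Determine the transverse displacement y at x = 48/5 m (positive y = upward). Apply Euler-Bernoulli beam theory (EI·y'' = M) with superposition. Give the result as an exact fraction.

Load 1 — uniform load w=-14 kN/m over full span:
  y_1 = -wx²(L-x)²/(24EI) = -(-14)·(48/5)²·(12-(48/5))²/(24·50000) = 12096/1953125 m
Load 2 — triangular load w₀=20 kN/m (0→w₀ over full span):
  y_2 = -w₀x²(L-x)²(x+2L)/(120LEI) = -20·(48/5)²·(12-(48/5))²·((48/5)+2·12)/(120·12·50000) = -48384/9765625 m
Load 3 — applied couple M₀=3 kN·m at a=8 m (b=L-a=4):
  y_3 = (R_Ax³/6 - M_Ax²/2 - M₀(x-a)²/2)/EI  [x>a] with R_A=1/3, M_A=1 = ((1/3)·(48/5)³/6 - 1·(48/5)²/2 - 3·((48/5)-8)²/2)/50000 = -6/390625 m
Load 4 — point force P=2 kN at a=24/5 m (b=L-a=36/5):
  y_4 = -Pa²(L-x)²(3bL-(3b+a)(L-x))/(6L³EI)  [x>a] = -2·(24/5)²·(12-(48/5))²·(3·(36/5)·12-(3·(36/5)+(24/5))·(12-(48/5)))/(6·12³·50000) = -4896/48828125 m
Superposition: y = Σ y_i = 54834/48828125 m ≈ 0.001123 m

y(48/5) = 54834/48828125 m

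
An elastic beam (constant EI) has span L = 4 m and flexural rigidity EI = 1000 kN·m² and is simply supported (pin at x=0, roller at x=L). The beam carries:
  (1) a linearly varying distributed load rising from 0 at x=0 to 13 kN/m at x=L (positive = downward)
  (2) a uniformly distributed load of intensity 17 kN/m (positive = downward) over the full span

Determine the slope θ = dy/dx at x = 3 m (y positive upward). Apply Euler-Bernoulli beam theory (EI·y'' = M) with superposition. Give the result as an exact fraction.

θ(3) = 61949/1440000 rad

Load 1 — triangular load w₀=13 kN/m (0→w₀ over full span):
  θ_1 = -w₀(7L⁴-30L²x²+15x⁴)/(360LEI) = -13·(7·4⁴-30·4²·3²+15·3⁴)/(360·4·1000) = 17069/1440000 rad
Load 2 — uniform load w=17 kN/m over full span:
  θ_2 = -w(L³-6Lx²+4x³)/(24EI) = -17·(4³-6·4·3²+4·3³)/(24·1000) = 187/6000 rad
Superposition: θ = Σ θ_i = 61949/1440000 rad ≈ 0.043020 rad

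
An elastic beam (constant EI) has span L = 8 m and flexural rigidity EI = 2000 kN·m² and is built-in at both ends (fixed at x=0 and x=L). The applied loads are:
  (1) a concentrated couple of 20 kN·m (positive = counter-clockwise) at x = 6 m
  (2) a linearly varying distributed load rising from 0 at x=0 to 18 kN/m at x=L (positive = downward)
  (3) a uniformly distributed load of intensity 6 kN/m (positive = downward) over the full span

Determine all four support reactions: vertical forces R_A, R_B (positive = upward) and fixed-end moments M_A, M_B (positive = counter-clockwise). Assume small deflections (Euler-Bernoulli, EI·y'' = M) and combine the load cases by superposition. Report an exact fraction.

Load 1 — applied couple M₀=20 kN·m at a=6 m (b=L-a=2):
  R_A = 6M₀ab/L³ = 6·20·6·2/8³ = 45/16 kN
  M_A = M₀b(2a-b)/L² = 20·2·(2·6-2)/8² = 25/4 kN·m
  R_B = -6M₀ab/L³ = -6·20·6·2/8³ = -45/16 kN
  M_B = M₀a(2b-a)/L² = 20·6·(2·2-6)/8² = -15/4 kN·m
Load 2 — triangular load w₀=18 kN/m (0→w₀ over full span):
  R_A = 3w₀L/20 = 3·18·8/20 = 108/5 kN
  M_A = w₀L²/30 = 18·8²/30 = 192/5 kN·m
  R_B = 7w₀L/20 = 7·18·8/20 = 252/5 kN
  M_B = -w₀L²/20 = -18·8²/20 = -288/5 kN·m
Load 3 — uniform load w=6 kN/m over full span:
  R_A = wL/2 = 6·8/2 = 24 kN
  M_A = wL²/12 = 6·8²/12 = 32 kN·m
  R_B = wL/2 = 6·8/2 = 24 kN
  M_B = -wL²/12 = -6·8²/12 = -32 kN·m
Superposition: R_A = 3873/80 kN, M_A = 1533/20 kN·m, R_B = 5727/80 kN, M_B = -1867/20 kN·m

R_A = 3873/80 kN, M_A = 1533/20 kN·m, R_B = 5727/80 kN, M_B = -1867/20 kN·m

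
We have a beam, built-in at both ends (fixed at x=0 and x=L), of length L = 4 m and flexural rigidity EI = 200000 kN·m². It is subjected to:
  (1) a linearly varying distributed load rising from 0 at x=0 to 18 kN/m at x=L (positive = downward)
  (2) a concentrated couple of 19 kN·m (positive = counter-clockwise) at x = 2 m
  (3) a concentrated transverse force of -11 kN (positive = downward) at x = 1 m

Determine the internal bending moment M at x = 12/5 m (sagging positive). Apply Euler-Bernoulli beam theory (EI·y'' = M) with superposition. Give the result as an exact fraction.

M(12/5) = -2771/2000 kN·m

Load 1 — triangular load w₀=18 kN/m (0→w₀ over full span):
  M_1 = 3w₀Lx/20 - w₀L²/30 - w₀x³/(6L) = 3·18·4·(12/5)/20 - 18·4²/30 - 18·(12/5)³/(6·4) = 744/125 kN·m
Load 2 — applied couple M₀=19 kN·m at a=2 m (b=L-a=2):
  M_2 = R_Ax - M_A - M₀  [x>a] with R_A=57/8, M_A=19/4 = (57/8)·(12/5) - (19/4) - 19 = -133/20 kN·m
Load 3 — point force P=-11 kN at a=1 m (b=L-a=3):
  M_3 = Pa²(a+3b)(L-x)/L³ - Pa²b/L²  [x>a] = (-11)·1²·(1+3·3)·(4-(12/5))/4³ - (-11)·1²·3/4² = -11/16 kN·m
Superposition: M = Σ M_i = -2771/2000 kN·m ≈ -1.385500 kN·m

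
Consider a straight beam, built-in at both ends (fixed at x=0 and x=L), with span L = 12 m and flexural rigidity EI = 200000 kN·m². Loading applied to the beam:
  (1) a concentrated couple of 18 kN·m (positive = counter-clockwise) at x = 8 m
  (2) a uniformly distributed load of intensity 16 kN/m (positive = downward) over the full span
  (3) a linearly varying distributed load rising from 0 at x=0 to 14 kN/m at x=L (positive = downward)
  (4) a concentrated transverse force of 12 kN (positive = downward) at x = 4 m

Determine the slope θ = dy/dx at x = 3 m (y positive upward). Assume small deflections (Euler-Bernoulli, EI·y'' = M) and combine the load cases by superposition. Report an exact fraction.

Load 1 — applied couple M₀=18 kN·m at a=8 m (b=L-a=4):
  θ_1 = (R_Ax²/2 - M_Ax)/EI  [x≤a] with R_A=2, M_A=6 = (2·3²/2 - 6·3)/200000 = -9/200000 rad
Load 2 — uniform load w=16 kN/m over full span:
  θ_2 = -wx(L-x)(L-2x)/(12EI) = -16·3·(12-3)·(12-2·3)/(12·200000) = -27/25000 rad
Load 3 — triangular load w₀=14 kN/m (0→w₀ over full span):
  θ_3 = -w₀(2x(L-x)(L-2x)(x+2L)+x²(L-x)²)/(120LEI) = -14·(2·3·(12-3)·(12-2·3)·(3+2·12)+3²·(12-3)²)/(120·12·200000) = -7371/16000000 rad
Load 4 — point force P=12 kN at a=4 m (b=L-a=8):
  θ_4 = -Pb²x(2aL-(3a+b)x)/(2L³EI)  [x≤a] = -12·8²·3·(2·4·12-(3·4+8)·3)/(2·12³·200000) = -3/25000 rad
Superposition: θ = Σ θ_i = -27291/16000000 rad ≈ -0.001706 rad

θ(3) = -27291/16000000 rad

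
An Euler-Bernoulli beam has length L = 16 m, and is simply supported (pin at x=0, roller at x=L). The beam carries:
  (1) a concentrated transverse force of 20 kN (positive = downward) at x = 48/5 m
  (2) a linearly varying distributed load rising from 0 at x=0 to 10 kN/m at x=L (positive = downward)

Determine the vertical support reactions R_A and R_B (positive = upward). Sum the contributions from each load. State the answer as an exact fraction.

Load 1 — point force P=20 kN at a=48/5 m (b=L-a=32/5):
  R_A = Pb/L = 20·(32/5)/16 = 8 kN
  R_B = Pa/L = 20·(48/5)/16 = 12 kN
Load 2 — triangular load w₀=10 kN/m (0→w₀ over full span):
  R_A = w₀L/6 = 10·16/6 = 80/3 kN
  R_B = w₀L/3 = 10·16/3 = 160/3 kN
Superposition: R_A = 104/3 kN, R_B = 196/3 kN

R_A = 104/3 kN, R_B = 196/3 kN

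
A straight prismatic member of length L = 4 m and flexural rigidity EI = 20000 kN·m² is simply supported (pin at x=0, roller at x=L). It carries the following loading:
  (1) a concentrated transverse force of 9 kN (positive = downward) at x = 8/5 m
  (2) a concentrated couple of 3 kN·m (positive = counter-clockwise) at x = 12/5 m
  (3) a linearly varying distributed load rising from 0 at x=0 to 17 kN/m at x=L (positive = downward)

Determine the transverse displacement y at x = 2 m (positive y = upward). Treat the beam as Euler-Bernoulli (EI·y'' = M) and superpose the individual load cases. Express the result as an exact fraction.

y(2) = -7639/3750000 m

Load 1 — point force P=9 kN at a=8/5 m (b=L-a=12/5):
  y_1 = -Pa(L-x)(2Lx-a²-x²)/(6LEI)  [x>a] = -9·(8/5)·(4-2)·(2·4·2-(8/5)²-2²)/(6·4·20000) = -177/312500 m
Load 2 — applied couple M₀=3 kN·m at a=12/5 m (b=L-a=8/5):
  y_2 = (M₀x³/(6L)+C₁x)/EI  [x≤a] with C₁=M₀(3b²-L²)/(6L)=-26/25 = (3·2³/(6·4)+(-26/25)·2)/20000 = -27/500000 m
Load 3 — triangular load w₀=17 kN/m (0→w₀ over full span):
  y_3 = -w₀x(7L⁴-10L²x²+3x⁴)/(360LEI) = -17·2·(7·4⁴-10·4²·2²+3·2⁴)/(360·4·20000) = -17/12000 m
Superposition: y = Σ y_i = -7639/3750000 m ≈ -0.002037 m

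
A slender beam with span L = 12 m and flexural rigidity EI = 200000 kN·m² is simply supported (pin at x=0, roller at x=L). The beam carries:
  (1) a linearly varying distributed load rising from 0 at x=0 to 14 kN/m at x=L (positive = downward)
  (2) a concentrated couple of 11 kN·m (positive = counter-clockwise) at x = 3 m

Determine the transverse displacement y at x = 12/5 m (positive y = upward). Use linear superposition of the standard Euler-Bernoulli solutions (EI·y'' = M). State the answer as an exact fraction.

Load 1 — triangular load w₀=14 kN/m (0→w₀ over full span):
  y_1 = -w₀x(7L⁴-10L²x²+3x⁴)/(360LEI) = -14·(12/5)·(7·12⁴-10·12²·(12/5)²+3·(12/5)⁴)/(360·12·200000) = -260064/48828125 m
Load 2 — applied couple M₀=11 kN·m at a=3 m (b=L-a=9):
  y_2 = (M₀x³/(6L)+C₁x)/EI  [x≤a] with C₁=M₀(3b²-L²)/(6L)=121/8 = (11·(12/5)³/(6·12)+(121/8)·(12/5))/200000 = 9603/50000000 m
Superposition: y = Σ y_i = -32087817/6250000000 m ≈ -0.005134 m

y(12/5) = -32087817/6250000000 m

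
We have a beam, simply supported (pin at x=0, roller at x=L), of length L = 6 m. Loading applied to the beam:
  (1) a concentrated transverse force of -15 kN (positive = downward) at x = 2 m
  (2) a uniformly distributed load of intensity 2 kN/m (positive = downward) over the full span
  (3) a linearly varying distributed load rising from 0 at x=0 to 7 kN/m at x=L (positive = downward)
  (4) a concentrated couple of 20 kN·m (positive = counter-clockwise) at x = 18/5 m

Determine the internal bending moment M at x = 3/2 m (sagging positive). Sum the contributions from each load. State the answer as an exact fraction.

M(3/2) = 211/32 kN·m

Load 1 — point force P=-15 kN at a=2 m (b=L-a=4):
  M_1 = Pbx/L  [x≤a] = (-15)·4·(3/2)/6 = -15 kN·m
Load 2 — uniform load w=2 kN/m over full span:
  M_2 = wx(L-x)/2 = 2·(3/2)·(6-(3/2))/2 = 27/4 kN·m
Load 3 — triangular load w₀=7 kN/m (0→w₀ over full span):
  M_3 = w₀Lx/6 - w₀x³/(6L) = 7·6·(3/2)/6 - 7·(3/2)³/(6·6) = 315/32 kN·m
Load 4 — applied couple M₀=20 kN·m at a=18/5 m (b=L-a=12/5):
  M_4 = M₀x/L  [x≤a] = 20·(3/2)/6 = 5 kN·m
Superposition: M = Σ M_i = 211/32 kN·m ≈ 6.593750 kN·m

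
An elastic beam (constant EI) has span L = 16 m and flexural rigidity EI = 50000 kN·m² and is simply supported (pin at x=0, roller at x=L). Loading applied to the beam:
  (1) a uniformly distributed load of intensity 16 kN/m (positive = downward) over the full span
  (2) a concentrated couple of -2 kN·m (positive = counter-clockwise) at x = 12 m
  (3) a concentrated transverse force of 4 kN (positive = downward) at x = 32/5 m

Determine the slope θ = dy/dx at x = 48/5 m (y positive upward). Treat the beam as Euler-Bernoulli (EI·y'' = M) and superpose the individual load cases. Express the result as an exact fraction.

Load 1 — uniform load w=16 kN/m over full span:
  θ_1 = -w(L³-6Lx²+4x³)/(24EI) = -16·(16³-6·16·(48/5)²+4·(48/5)³)/(24·50000) = 18944/1171875 rad
Load 2 — applied couple M₀=-2 kN·m at a=12 m (b=L-a=4):
  θ_2 = (M₀x²/(2L)+C₁)/EI  [x≤a] with C₁=M₀(3b²-L²)/(6L)=13/3 = ((-2)·(48/5)²/(2·16)+(13/3))/50000 = -107/3750000 rad
Load 3 — point force P=4 kN at a=32/5 m (b=L-a=48/5):
  θ_3 = -Pa(2L²-6Lx+3x²+a²)/(6LEI)  [x>a] = -4·(32/5)·(2·16²-6·16·(48/5)+3·(48/5)²+(32/5)²)/(6·16·50000) = 192/390625 rad
Superposition: θ = Σ θ_i = 62357/3750000 rad ≈ 0.016629 rad

θ(48/5) = 62357/3750000 rad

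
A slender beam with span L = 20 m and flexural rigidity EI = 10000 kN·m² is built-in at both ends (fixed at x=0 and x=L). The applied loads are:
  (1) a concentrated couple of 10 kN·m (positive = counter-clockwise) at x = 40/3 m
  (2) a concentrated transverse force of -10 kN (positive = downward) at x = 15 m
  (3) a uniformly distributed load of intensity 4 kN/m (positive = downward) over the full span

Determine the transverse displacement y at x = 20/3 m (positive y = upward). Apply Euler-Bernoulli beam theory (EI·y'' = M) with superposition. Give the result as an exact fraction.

Load 1 — applied couple M₀=10 kN·m at a=40/3 m (b=L-a=20/3):
  y_1 = (R_Ax³/6 - M_Ax²/2)/EI  [x≤a] with R_A=2/3, M_A=10/3 = ((2/3)·(20/3)³/6 - (10/3)·(20/3)²/2)/10000 = -1/243 m
Load 2 — point force P=-10 kN at a=15 m (b=L-a=5):
  y_2 = -Pb²x²(3aL-(3a+b)x)/(6L³EI)  [x≤a] = -(-10)·5²·(20/3)²·(3·15·20-(3·15+5)·(20/3))/(6·20³·10000) = 17/1296 m
Load 3 — uniform load w=4 kN/m over full span:
  y_3 = -wx²(L-x)²/(24EI) = -4·(20/3)²·(20-(20/3))²/(24·10000) = -32/243 m
Superposition: y = Σ y_i = -53/432 m ≈ -0.122685 m

y(20/3) = -53/432 m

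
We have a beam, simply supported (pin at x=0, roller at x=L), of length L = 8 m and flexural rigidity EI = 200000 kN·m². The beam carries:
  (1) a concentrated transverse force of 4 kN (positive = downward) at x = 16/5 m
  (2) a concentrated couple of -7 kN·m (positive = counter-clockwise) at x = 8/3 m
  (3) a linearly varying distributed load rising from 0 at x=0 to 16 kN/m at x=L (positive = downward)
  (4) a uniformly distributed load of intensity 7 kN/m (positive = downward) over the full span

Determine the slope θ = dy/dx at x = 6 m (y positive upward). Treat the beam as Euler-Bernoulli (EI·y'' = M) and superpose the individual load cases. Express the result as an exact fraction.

Load 1 — point force P=4 kN at a=16/5 m (b=L-a=24/5):
  θ_1 = -Pa(2L²-6Lx+3x²+a²)/(6LEI)  [x>a] = -4·(16/5)·(2·8²-6·8·6+3·6²+(16/5)²)/(6·8·200000) = 87/1562500 rad
Load 2 — applied couple M₀=-7 kN·m at a=8/3 m (b=L-a=16/3):
  θ_2 = (M₀x²/(2L)-M₀(x-a)+C₁)/EI  [x>a] with C₁=M₀(3b²-L²)/(6L)=-28/9 = ((-7)·6²/(2·8)-(-7)·(6-(8/3))+(-28/9))/200000 = 161/7200000 rad
Load 3 — triangular load w₀=16 kN/m (0→w₀ over full span):
  θ_3 = -w₀(7L⁴-30L²x²+15x⁴)/(360LEI) = -16·(7·8⁴-30·8²·6²+15·6⁴)/(360·8·200000) = 1313/2250000 rad
Load 4 — uniform load w=7 kN/m over full span:
  θ_4 = -w(L³-6Lx²+4x³)/(24EI) = -7·(8³-6·8·6²+4·6³)/(24·200000) = 77/150000 rad
Superposition: θ = Σ θ_i = 117493/100000000 rad ≈ 0.001175 rad

θ(6) = 117493/100000000 rad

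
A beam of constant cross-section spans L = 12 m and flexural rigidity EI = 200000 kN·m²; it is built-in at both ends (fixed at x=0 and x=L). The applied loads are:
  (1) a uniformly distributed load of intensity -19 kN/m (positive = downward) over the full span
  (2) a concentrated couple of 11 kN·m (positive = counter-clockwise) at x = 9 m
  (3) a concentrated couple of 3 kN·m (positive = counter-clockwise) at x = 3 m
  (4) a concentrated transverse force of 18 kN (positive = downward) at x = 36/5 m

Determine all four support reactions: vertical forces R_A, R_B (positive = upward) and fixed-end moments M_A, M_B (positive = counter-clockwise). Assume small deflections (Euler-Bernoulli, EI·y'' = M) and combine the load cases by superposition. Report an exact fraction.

Load 1 — uniform load w=-19 kN/m over full span:
  R_A = wL/2 = (-19)·12/2 = -114 kN
  M_A = wL²/12 = (-19)·12²/12 = -228 kN·m
  R_B = wL/2 = (-19)·12/2 = -114 kN
  M_B = -wL²/12 = -(-19)·12²/12 = 228 kN·m
Load 2 — applied couple M₀=11 kN·m at a=9 m (b=L-a=3):
  R_A = 6M₀ab/L³ = 6·11·9·3/12³ = 33/32 kN
  M_A = M₀b(2a-b)/L² = 11·3·(2·9-3)/12² = 55/16 kN·m
  R_B = -6M₀ab/L³ = -6·11·9·3/12³ = -33/32 kN
  M_B = M₀a(2b-a)/L² = 11·9·(2·3-9)/12² = -33/16 kN·m
Load 3 — applied couple M₀=3 kN·m at a=3 m (b=L-a=9):
  R_A = 6M₀ab/L³ = 6·3·3·9/12³ = 9/32 kN
  M_A = M₀b(2a-b)/L² = 3·9·(2·3-9)/12² = -9/16 kN·m
  R_B = -6M₀ab/L³ = -6·3·3·9/12³ = -9/32 kN
  M_B = M₀a(2b-a)/L² = 3·3·(2·9-3)/12² = 15/16 kN·m
Load 4 — point force P=18 kN at a=36/5 m (b=L-a=24/5):
  R_A = Pb²(3a+b)/L³ = 18·(24/5)²·(3·(36/5)+(24/5))/12³ = 792/125 kN
  M_A = Pab²/L² = 18·(36/5)·(24/5)²/12² = 2592/125 kN·m
  R_B = Pa²(a+3b)/L³ = 18·(36/5)²·((36/5)+3·(24/5))/12³ = 1458/125 kN
  M_B = -Pa²b/L² = -18·(36/5)²·(24/5)/12² = -3888/125 kN·m
Superposition: R_A = -212703/2000 kN, M_A = -204389/1000 kN·m, R_B = -207297/2000 kN, M_B = 195771/1000 kN·m

R_A = -212703/2000 kN, M_A = -204389/1000 kN·m, R_B = -207297/2000 kN, M_B = 195771/1000 kN·m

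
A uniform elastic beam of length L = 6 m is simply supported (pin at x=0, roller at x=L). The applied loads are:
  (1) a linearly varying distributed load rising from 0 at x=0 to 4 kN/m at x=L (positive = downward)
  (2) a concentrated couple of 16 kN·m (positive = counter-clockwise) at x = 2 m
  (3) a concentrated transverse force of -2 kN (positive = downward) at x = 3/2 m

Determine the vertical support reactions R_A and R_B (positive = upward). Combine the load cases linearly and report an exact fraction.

R_A = 31/6 kN, R_B = 29/6 kN

Load 1 — triangular load w₀=4 kN/m (0→w₀ over full span):
  R_A = w₀L/6 = 4·6/6 = 4 kN
  R_B = w₀L/3 = 4·6/3 = 8 kN
Load 2 — applied couple M₀=16 kN·m at a=2 m (b=L-a=4):
  R_A = M₀/L = 16/6 = 8/3 kN
  R_B = -M₀/L = -16/6 = -8/3 kN
Load 3 — point force P=-2 kN at a=3/2 m (b=L-a=9/2):
  R_A = Pb/L = (-2)·(9/2)/6 = -3/2 kN
  R_B = Pa/L = (-2)·(3/2)/6 = -1/2 kN
Superposition: R_A = 31/6 kN, R_B = 29/6 kN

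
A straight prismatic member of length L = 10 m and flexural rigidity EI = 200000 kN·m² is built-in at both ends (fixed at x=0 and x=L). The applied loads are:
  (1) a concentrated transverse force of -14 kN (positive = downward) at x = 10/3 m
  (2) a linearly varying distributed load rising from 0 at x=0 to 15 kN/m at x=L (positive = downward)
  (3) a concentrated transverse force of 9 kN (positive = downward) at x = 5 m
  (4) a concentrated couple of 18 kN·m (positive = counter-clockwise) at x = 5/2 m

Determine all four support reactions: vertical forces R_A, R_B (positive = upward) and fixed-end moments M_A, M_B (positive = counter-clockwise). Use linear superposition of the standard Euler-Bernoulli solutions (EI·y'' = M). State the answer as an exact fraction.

Load 1 — point force P=-14 kN at a=10/3 m (b=L-a=20/3):
  R_A = Pb²(3a+b)/L³ = (-14)·(20/3)²·(3·(10/3)+(20/3))/10³ = -280/27 kN
  M_A = Pab²/L² = (-14)·(10/3)·(20/3)²/10² = -560/27 kN·m
  R_B = Pa²(a+3b)/L³ = (-14)·(10/3)²·((10/3)+3·(20/3))/10³ = -98/27 kN
  M_B = -Pa²b/L² = -(-14)·(10/3)²·(20/3)/10² = 280/27 kN·m
Load 2 — triangular load w₀=15 kN/m (0→w₀ over full span):
  R_A = 3w₀L/20 = 3·15·10/20 = 45/2 kN
  M_A = w₀L²/30 = 15·10²/30 = 50 kN·m
  R_B = 7w₀L/20 = 7·15·10/20 = 105/2 kN
  M_B = -w₀L²/20 = -15·10²/20 = -75 kN·m
Load 3 — point force P=9 kN at a=5 m (b=L-a=5):
  R_A = Pb²(3a+b)/L³ = 9·5²·(3·5+5)/10³ = 9/2 kN
  M_A = Pab²/L² = 9·5·5²/10² = 45/4 kN·m
  R_B = Pa²(a+3b)/L³ = 9·5²·(5+3·5)/10³ = 9/2 kN
  M_B = -Pa²b/L² = -9·5²·5/10² = -45/4 kN·m
Load 4 — applied couple M₀=18 kN·m at a=5/2 m (b=L-a=15/2):
  R_A = 6M₀ab/L³ = 6·18·(5/2)·(15/2)/10³ = 81/40 kN
  M_A = M₀b(2a-b)/L² = 18·(15/2)·(2·(5/2)-(15/2))/10² = -27/8 kN·m
  R_B = -6M₀ab/L³ = -6·18·(5/2)·(15/2)/10³ = -81/40 kN
  M_B = M₀a(2b-a)/L² = 18·(5/2)·(2·(15/2)-(5/2))/10² = 45/8 kN·m
Superposition: R_A = 20147/1080 kN, M_A = 8021/216 kN·m, R_B = 55453/1080 kN, M_B = -15175/216 kN·m

R_A = 20147/1080 kN, M_A = 8021/216 kN·m, R_B = 55453/1080 kN, M_B = -15175/216 kN·m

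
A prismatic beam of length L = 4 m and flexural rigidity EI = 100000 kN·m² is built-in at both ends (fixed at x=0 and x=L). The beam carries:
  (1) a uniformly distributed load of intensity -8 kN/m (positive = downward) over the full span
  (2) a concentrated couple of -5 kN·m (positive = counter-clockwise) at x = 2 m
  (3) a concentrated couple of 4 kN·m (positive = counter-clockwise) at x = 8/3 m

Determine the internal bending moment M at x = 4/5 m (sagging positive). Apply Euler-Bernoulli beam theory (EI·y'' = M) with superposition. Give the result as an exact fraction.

Load 1 — uniform load w=-8 kN/m over full span:
  M_1 = wLx/2 - wL²/12 - wx²/2 = (-8)·4·(4/5)/2 - (-8)·4²/12 - (-8)·(4/5)²/2 = 32/75 kN·m
Load 2 — applied couple M₀=-5 kN·m at a=2 m (b=L-a=2):
  M_2 = R_Ax - M_A  [x≤a] with R_A=-15/8, M_A=-5/4 = (-15/8)·(4/5) - (-5/4) = -1/4 kN·m
Load 3 — applied couple M₀=4 kN·m at a=8/3 m (b=L-a=4/3):
  M_3 = R_Ax - M_A  [x≤a] with R_A=4/3, M_A=4/3 = (4/3)·(4/5) - (4/3) = -4/15 kN·m
Superposition: M = Σ M_i = -9/100 kN·m ≈ -0.090000 kN·m

M(4/5) = -9/100 kN·m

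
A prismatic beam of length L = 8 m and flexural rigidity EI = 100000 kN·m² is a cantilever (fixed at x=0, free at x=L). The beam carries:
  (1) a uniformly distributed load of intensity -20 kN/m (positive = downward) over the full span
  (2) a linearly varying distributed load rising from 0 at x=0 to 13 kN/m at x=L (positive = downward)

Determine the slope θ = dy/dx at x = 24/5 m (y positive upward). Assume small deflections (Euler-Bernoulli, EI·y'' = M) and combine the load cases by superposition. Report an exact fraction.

θ(24/5) = 16198/1953125 rad

Load 1 — uniform load w=-20 kN/m over full span:
  θ_1 = -wx(x²-3Lx+3L²)/(6EI) = -(-20)·(24/5)·((24/5)²-3·8·(24/5)+3·8²)/(6·100000) = 1248/78125 rad
Load 2 — triangular load w₀=13 kN/m (0→w₀ over full span):
  θ_2 = (w₀Lx²/4-w₀L²x/3-w₀x⁴/(24L))/EI = (13·8·(24/5)²/4-13·8²·(24/5)/3-13·(24/5)⁴/(24·8))/100000 = -15002/1953125 rad
Superposition: θ = Σ θ_i = 16198/1953125 rad ≈ 0.008293 rad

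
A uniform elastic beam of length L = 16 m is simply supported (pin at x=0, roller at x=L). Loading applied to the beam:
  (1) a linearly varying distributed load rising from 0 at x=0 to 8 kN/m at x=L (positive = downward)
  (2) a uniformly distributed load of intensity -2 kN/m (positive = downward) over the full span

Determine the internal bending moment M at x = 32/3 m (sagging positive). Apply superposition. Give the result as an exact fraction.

Load 1 — triangular load w₀=8 kN/m (0→w₀ over full span):
  M_1 = w₀Lx/6 - w₀x³/(6L) = 8·16·(32/3)/6 - 8·(32/3)³/(6·16) = 10240/81 kN·m
Load 2 — uniform load w=-2 kN/m over full span:
  M_2 = wx(L-x)/2 = (-2)·(32/3)·(16-(32/3))/2 = -512/9 kN·m
Superposition: M = Σ M_i = 5632/81 kN·m ≈ 69.530864 kN·m

M(32/3) = 5632/81 kN·m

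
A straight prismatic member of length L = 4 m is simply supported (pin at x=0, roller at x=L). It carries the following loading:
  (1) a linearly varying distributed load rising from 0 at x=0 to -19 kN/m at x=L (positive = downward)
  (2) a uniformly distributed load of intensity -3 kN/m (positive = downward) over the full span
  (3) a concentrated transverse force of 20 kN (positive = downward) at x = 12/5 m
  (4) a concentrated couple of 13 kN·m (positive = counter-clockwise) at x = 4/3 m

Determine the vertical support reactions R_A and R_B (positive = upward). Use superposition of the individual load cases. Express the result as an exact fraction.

Load 1 — triangular load w₀=-19 kN/m (0→w₀ over full span):
  R_A = w₀L/6 = (-19)·4/6 = -38/3 kN
  R_B = w₀L/3 = (-19)·4/3 = -76/3 kN
Load 2 — uniform load w=-3 kN/m over full span:
  R_A = wL/2 = (-3)·4/2 = -6 kN
  R_B = wL/2 = (-3)·4/2 = -6 kN
Load 3 — point force P=20 kN at a=12/5 m (b=L-a=8/5):
  R_A = Pb/L = 20·(8/5)/4 = 8 kN
  R_B = Pa/L = 20·(12/5)/4 = 12 kN
Load 4 — applied couple M₀=13 kN·m at a=4/3 m (b=L-a=8/3):
  R_A = M₀/L = 13/4 kN
  R_B = -M₀/L = -13/4 kN
Superposition: R_A = -89/12 kN, R_B = -271/12 kN

R_A = -89/12 kN, R_B = -271/12 kN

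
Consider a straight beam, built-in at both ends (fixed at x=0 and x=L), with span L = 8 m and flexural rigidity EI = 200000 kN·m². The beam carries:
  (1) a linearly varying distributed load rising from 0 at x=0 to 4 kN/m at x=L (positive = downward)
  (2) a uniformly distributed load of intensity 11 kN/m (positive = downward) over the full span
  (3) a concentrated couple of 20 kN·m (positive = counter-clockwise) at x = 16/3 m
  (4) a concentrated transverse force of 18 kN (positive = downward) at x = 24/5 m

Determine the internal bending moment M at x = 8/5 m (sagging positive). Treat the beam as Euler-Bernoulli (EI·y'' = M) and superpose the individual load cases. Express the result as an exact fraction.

Load 1 — triangular load w₀=4 kN/m (0→w₀ over full span):
  M_1 = 3w₀Lx/20 - w₀L²/30 - w₀x³/(6L) = 3·4·8·(8/5)/20 - 4·8²/30 - 4·(8/5)³/(6·8) = -448/375 kN·m
Load 2 — uniform load w=11 kN/m over full span:
  M_2 = wLx/2 - wL²/12 - wx²/2 = 11·8·(8/5)/2 - 11·8²/12 - 11·(8/5)²/2 = -176/75 kN·m
Load 3 — applied couple M₀=20 kN·m at a=16/3 m (b=L-a=8/3):
  M_3 = R_Ax - M_A  [x≤a] with R_A=10/3, M_A=20/3 = (10/3)·(8/5) - (20/3) = -4/3 kN·m
Load 4 — point force P=18 kN at a=24/5 m (b=L-a=16/5):
  M_4 = Pb²(3a+b)x/L³ - Pab²/L²  [x≤a] = 18·(16/5)²·(3·(24/5)+(16/5))·(8/5)/8³ - 18·(24/5)·(16/5)²/8² = -2304/625 kN·m
Superposition: M = Σ M_i = -16052/1875 kN·m ≈ -8.561067 kN·m

M(8/5) = -16052/1875 kN·m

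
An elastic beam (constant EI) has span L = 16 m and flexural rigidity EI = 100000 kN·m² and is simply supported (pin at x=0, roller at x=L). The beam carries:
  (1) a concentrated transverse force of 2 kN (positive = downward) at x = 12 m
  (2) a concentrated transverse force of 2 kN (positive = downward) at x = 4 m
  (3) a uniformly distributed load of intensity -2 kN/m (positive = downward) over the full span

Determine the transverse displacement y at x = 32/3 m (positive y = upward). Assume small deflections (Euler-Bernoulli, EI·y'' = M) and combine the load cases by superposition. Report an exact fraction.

Load 1 — point force P=2 kN at a=12 m (b=L-a=4):
  y_1 = -Pbx(L²-b²-x²)/(6LEI)  [x≤a] = -2·4·(32/3)·(16²-4²-(32/3)²)/(6·16·100000) = -284/253125 m
Load 2 — point force P=2 kN at a=4 m (b=L-a=12):
  y_2 = -Pa(L-x)(2Lx-a²-x²)/(6LEI)  [x>a] = -2·4·(16-(32/3))·(2·16·(32/3)-4²-(32/3)²)/(6·16·100000) = -238/253125 m
Load 3 — uniform load w=-2 kN/m over full span:
  y_3 = -wx(L³-2Lx²+x³)/(24EI) = -(-2)·(32/3)·(16³-2·16·(32/3)²+(32/3)³)/(24·100000) = 11264/759375 m
Superposition: y = Σ y_i = 9698/759375 m ≈ 0.012771 m

y(32/3) = 9698/759375 m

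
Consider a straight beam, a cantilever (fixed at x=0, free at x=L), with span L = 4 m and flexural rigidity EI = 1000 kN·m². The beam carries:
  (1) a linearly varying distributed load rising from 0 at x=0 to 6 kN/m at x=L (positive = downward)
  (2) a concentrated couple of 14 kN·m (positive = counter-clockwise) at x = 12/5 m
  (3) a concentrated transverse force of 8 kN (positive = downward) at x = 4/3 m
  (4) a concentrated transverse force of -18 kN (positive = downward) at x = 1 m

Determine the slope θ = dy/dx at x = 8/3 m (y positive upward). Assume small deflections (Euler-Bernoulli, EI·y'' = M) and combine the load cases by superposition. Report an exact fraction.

Load 1 — triangular load w₀=6 kN/m (0→w₀ over full span):
  θ_1 = (w₀Lx²/4-w₀L²x/3-w₀x⁴/(24L))/EI = (6·4·(8/3)²/4-6·4²·(8/3)/3-6·(8/3)⁴/(24·4))/1000 = -464/10125 rad
Load 2 — applied couple M₀=14 kN·m at a=12/5 m (b=L-a=8/5):
  θ_2 = M₀a/EI  [x>a] = 14·(12/5)/1000 = 21/625 rad
Load 3 — point force P=8 kN at a=4/3 m (b=L-a=8/3):
  θ_3 = -Pa²/(2EI)  [x>a] = -8·(4/3)²/(2·1000) = -8/1125 rad
Load 4 — point force P=-18 kN at a=1 m (b=L-a=3):
  θ_4 = -Pa²/(2EI)  [x>a] = -(-18)·1²/(2·1000) = 9/1000 rad
Superposition: θ = Σ θ_i = -4187/405000 rad ≈ -0.010338 rad

θ(8/3) = -4187/405000 rad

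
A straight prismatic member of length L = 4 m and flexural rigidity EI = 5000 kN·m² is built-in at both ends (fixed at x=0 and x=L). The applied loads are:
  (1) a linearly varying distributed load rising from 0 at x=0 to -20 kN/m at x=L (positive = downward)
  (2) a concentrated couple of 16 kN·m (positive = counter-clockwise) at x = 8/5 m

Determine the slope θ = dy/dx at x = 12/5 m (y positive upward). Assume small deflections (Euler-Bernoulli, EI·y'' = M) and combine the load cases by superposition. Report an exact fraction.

θ(12/5) = -224/390625 rad

Load 1 — triangular load w₀=-20 kN/m (0→w₀ over full span):
  θ_1 = -w₀(2x(L-x)(L-2x)(x+2L)+x²(L-x)²)/(120LEI) = -(-20)·(2·(12/5)·(4-(12/5))·(4-2·(12/5))·((12/5)+2·4)+(12/5)²·(4-(12/5))²)/(120·4·5000) = -32/78125 rad
Load 2 — applied couple M₀=16 kN·m at a=8/5 m (b=L-a=12/5):
  θ_2 = (R_Ax²/2 - M_Ax - M₀(x-a))/EI  [x>a] with R_A=144/25, M_A=48/25 = ((144/25)·(12/5)²/2 - (48/25)·(12/5) - 16·((12/5)-(8/5)))/5000 = -64/390625 rad
Superposition: θ = Σ θ_i = -224/390625 rad ≈ -0.000573 rad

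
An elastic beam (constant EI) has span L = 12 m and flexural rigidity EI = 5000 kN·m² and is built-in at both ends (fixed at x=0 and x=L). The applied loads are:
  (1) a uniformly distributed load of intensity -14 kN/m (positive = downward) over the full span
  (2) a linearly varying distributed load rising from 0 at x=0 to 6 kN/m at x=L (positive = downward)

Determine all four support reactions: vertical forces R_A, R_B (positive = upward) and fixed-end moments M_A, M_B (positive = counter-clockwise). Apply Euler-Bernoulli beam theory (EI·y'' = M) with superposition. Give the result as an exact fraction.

R_A = -366/5 kN, M_A = -696/5 kN·m, R_B = -294/5 kN, M_B = 624/5 kN·m

Load 1 — uniform load w=-14 kN/m over full span:
  R_A = wL/2 = (-14)·12/2 = -84 kN
  M_A = wL²/12 = (-14)·12²/12 = -168 kN·m
  R_B = wL/2 = (-14)·12/2 = -84 kN
  M_B = -wL²/12 = -(-14)·12²/12 = 168 kN·m
Load 2 — triangular load w₀=6 kN/m (0→w₀ over full span):
  R_A = 3w₀L/20 = 3·6·12/20 = 54/5 kN
  M_A = w₀L²/30 = 6·12²/30 = 144/5 kN·m
  R_B = 7w₀L/20 = 7·6·12/20 = 126/5 kN
  M_B = -w₀L²/20 = -6·12²/20 = -216/5 kN·m
Superposition: R_A = -366/5 kN, M_A = -696/5 kN·m, R_B = -294/5 kN, M_B = 624/5 kN·m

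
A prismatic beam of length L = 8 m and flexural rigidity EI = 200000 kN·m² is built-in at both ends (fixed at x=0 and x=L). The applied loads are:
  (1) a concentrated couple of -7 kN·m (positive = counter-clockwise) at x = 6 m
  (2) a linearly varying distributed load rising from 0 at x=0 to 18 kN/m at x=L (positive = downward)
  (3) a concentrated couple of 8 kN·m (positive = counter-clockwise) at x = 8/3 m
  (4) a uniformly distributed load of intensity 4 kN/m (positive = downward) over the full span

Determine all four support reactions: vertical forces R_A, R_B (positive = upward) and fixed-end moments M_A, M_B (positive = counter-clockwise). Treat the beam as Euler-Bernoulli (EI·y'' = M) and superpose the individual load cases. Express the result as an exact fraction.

R_A = 36431/960 kN, M_A = 13811/240 kN·m, R_B = 63409/960 kN, M_B = -17989/240 kN·m

Load 1 — applied couple M₀=-7 kN·m at a=6 m (b=L-a=2):
  R_A = 6M₀ab/L³ = 6·(-7)·6·2/8³ = -63/64 kN
  M_A = M₀b(2a-b)/L² = (-7)·2·(2·6-2)/8² = -35/16 kN·m
  R_B = -6M₀ab/L³ = -6·(-7)·6·2/8³ = 63/64 kN
  M_B = M₀a(2b-a)/L² = (-7)·6·(2·2-6)/8² = 21/16 kN·m
Load 2 — triangular load w₀=18 kN/m (0→w₀ over full span):
  R_A = 3w₀L/20 = 3·18·8/20 = 108/5 kN
  M_A = w₀L²/30 = 18·8²/30 = 192/5 kN·m
  R_B = 7w₀L/20 = 7·18·8/20 = 252/5 kN
  M_B = -w₀L²/20 = -18·8²/20 = -288/5 kN·m
Load 3 — applied couple M₀=8 kN·m at a=8/3 m (b=L-a=16/3):
  R_A = 6M₀ab/L³ = 6·8·(8/3)·(16/3)/8³ = 4/3 kN
  M_A = M₀b(2a-b)/L² = 8·(16/3)·(2·(8/3)-(16/3))/8² = 0 kN·m
  R_B = -6M₀ab/L³ = -6·8·(8/3)·(16/3)/8³ = -4/3 kN
  M_B = M₀a(2b-a)/L² = 8·(8/3)·(2·(16/3)-(8/3))/8² = 8/3 kN·m
Load 4 — uniform load w=4 kN/m over full span:
  R_A = wL/2 = 4·8/2 = 16 kN
  M_A = wL²/12 = 4·8²/12 = 64/3 kN·m
  R_B = wL/2 = 4·8/2 = 16 kN
  M_B = -wL²/12 = -4·8²/12 = -64/3 kN·m
Superposition: R_A = 36431/960 kN, M_A = 13811/240 kN·m, R_B = 63409/960 kN, M_B = -17989/240 kN·m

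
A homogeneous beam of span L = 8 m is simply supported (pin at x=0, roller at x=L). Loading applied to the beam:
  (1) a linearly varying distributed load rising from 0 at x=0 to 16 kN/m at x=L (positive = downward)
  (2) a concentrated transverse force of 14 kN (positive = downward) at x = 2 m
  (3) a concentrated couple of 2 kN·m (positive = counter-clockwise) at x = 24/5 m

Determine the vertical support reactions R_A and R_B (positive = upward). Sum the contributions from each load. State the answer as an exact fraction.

R_A = 385/12 kN, R_B = 551/12 kN

Load 1 — triangular load w₀=16 kN/m (0→w₀ over full span):
  R_A = w₀L/6 = 16·8/6 = 64/3 kN
  R_B = w₀L/3 = 16·8/3 = 128/3 kN
Load 2 — point force P=14 kN at a=2 m (b=L-a=6):
  R_A = Pb/L = 14·6/8 = 21/2 kN
  R_B = Pa/L = 14·2/8 = 7/2 kN
Load 3 — applied couple M₀=2 kN·m at a=24/5 m (b=L-a=16/5):
  R_A = M₀/L = 2/8 = 1/4 kN
  R_B = -M₀/L = -2/8 = -1/4 kN
Superposition: R_A = 385/12 kN, R_B = 551/12 kN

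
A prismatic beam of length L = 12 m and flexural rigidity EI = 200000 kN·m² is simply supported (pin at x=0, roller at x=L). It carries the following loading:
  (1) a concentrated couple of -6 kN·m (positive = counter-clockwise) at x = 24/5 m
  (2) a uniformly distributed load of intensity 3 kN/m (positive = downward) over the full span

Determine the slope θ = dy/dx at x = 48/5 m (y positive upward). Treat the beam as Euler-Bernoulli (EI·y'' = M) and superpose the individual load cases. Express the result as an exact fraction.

θ(48/5) = 687/781250 rad

Load 1 — applied couple M₀=-6 kN·m at a=24/5 m (b=L-a=36/5):
  θ_1 = (M₀x²/(2L)-M₀(x-a)+C₁)/EI  [x>a] with C₁=M₀(3b²-L²)/(6L)=-24/25 = ((-6)·(48/5)²/(2·12)-(-6)·((48/5)-(24/5))+(-24/25))/200000 = 3/125000 rad
Load 2 — uniform load w=3 kN/m over full span:
  θ_2 = -w(L³-6Lx²+4x³)/(24EI) = -3·(12³-6·12·(48/5)²+4·(48/5)³)/(24·200000) = 2673/3125000 rad
Superposition: θ = Σ θ_i = 687/781250 rad ≈ 0.000879 rad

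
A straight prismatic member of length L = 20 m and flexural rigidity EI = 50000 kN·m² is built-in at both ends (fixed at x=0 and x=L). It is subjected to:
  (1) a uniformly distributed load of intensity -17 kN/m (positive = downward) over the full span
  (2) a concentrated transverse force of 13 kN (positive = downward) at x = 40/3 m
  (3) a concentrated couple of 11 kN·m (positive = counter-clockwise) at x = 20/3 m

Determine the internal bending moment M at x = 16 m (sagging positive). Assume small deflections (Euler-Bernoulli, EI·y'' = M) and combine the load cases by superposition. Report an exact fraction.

Load 1 — uniform load w=-17 kN/m over full span:
  M_1 = wLx/2 - wL²/12 - wx²/2 = (-17)·20·16/2 - (-17)·20²/12 - (-17)·16²/2 = 68/3 kN·m
Load 2 — point force P=13 kN at a=40/3 m (b=L-a=20/3):
  M_2 = Pa²(a+3b)(L-x)/L³ - Pa²b/L²  [x>a] = 13·(40/3)²·((40/3)+3·(20/3))·(20-16)/20³ - 13·(40/3)²·(20/3)/20² = 0 kN·m
Load 3 — applied couple M₀=11 kN·m at a=20/3 m (b=L-a=40/3):
  M_3 = R_Ax - M_A - M₀  [x>a] with R_A=11/15, M_A=0 = (11/15)·16 - 0 - 11 = 11/15 kN·m
Superposition: M = Σ M_i = 117/5 kN·m ≈ 23.400000 kN·m

M(16) = 117/5 kN·m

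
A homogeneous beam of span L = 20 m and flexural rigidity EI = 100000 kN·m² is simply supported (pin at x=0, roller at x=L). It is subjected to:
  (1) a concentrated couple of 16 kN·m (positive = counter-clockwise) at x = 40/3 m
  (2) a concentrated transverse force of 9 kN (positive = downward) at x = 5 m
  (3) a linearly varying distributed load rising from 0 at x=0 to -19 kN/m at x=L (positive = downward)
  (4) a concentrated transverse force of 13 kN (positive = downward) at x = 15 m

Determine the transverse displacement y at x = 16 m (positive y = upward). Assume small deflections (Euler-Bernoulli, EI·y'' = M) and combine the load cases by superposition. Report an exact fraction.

y(16) = 602039/5625000 m

Load 1 — applied couple M₀=16 kN·m at a=40/3 m (b=L-a=20/3):
  y_1 = (M₀x³/(6L)-M₀(x-a)²/2+C₁x)/EI  [x>a] with C₁=M₀(3b²-L²)/(6L)=-320/9 = (16·16³/(6·20)-16·(16-(40/3))²/2+(-320/9)·16)/100000 = -112/140625 m
Load 2 — point force P=9 kN at a=5 m (b=L-a=15):
  y_2 = -Pa(L-x)(2Lx-a²-x²)/(6LEI)  [x>a] = -9·5·(20-16)·(2·20·16-5²-16²)/(6·20·100000) = -1077/200000 m
Load 3 — triangular load w₀=-19 kN/m (0→w₀ over full span):
  y_3 = -w₀x(7L⁴-10L²x²+3x⁴)/(360LEI) = -(-19)·16·(7·20⁴-10·20²·16²+3·16⁴)/(360·20·100000) = 9652/78125 m
Load 4 — point force P=13 kN at a=15 m (b=L-a=5):
  y_4 = -Pa(L-x)(2Lx-a²-x²)/(6LEI)  [x>a] = -13·15·(20-16)·(2·20·16-15²-16²)/(6·20·100000) = -2067/200000 m
Superposition: y = Σ y_i = 602039/5625000 m ≈ 0.107029 m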